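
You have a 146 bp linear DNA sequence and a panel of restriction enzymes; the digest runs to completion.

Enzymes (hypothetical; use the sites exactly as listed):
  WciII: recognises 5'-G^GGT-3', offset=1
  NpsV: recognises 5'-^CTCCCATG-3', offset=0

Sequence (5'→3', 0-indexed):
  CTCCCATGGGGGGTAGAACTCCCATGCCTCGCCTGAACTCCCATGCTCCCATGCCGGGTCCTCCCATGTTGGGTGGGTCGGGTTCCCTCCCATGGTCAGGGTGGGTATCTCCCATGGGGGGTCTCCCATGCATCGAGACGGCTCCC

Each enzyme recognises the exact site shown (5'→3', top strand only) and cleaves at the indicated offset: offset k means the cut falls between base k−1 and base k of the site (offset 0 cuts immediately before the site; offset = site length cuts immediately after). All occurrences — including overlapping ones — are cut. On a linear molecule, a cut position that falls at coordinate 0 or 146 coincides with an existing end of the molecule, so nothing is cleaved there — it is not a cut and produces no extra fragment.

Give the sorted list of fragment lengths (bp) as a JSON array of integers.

[3,4,4,4,5,5,6,7,8,11,11,11,11,13,19,24]

Scan for sites:
  WciII (GGGT, off=1): starts [10, 55, 70, 74, 79, 98, 102, 118] → cuts [11, 56, 71, 75, 80, 99, 103, 119]
  NpsV (CTCCCATG, off=0): starts [0, 18, 37, 45, 60, 86, 108, 122] → cuts [18, 37, 45, 60, 86, 108, 122] (position 0 is a terminus of the linear molecule — no cut)

Pooled cuts: [11, 18, 37, 45, 56, 60, 71, 75, 80, 86, 99, 103, 108, 119, 122]

Fragment lengths:
  [0,11): 11 bp
  [11,18): 7 bp
  [18,37): 19 bp
  [37,45): 8 bp
  [45,56): 11 bp
  [56,60): 4 bp
  [60,71): 11 bp
  [71,75): 4 bp
  [75,80): 5 bp
  [80,86): 6 bp
  [86,99): 13 bp
  [99,103): 4 bp
  [103,108): 5 bp
  [108,119): 11 bp
  [119,122): 3 bp
  [122,146): 24 bp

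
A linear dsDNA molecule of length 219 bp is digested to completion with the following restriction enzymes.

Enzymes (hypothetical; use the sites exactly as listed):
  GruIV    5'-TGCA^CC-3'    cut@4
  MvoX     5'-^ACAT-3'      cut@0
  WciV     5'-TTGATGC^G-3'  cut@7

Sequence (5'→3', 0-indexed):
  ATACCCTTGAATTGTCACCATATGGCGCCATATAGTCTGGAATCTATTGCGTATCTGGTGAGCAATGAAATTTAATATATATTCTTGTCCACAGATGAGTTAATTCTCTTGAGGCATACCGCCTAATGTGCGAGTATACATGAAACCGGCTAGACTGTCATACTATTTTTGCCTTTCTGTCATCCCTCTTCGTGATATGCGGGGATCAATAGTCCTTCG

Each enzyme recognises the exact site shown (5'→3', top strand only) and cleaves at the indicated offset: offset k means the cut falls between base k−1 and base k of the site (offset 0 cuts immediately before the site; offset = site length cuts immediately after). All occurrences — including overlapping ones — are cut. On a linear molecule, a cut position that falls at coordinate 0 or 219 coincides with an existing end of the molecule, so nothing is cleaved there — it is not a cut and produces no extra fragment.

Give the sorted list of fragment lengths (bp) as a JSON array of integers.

[82,137]

Per-enzyme occurrences:
  GruIV (TGCACC, off=4): no sites
  MvoX ACAT/0: at [137] ⇒ [137]
  WciV (TTGATGCG, off=7): no sites

All cut coordinates (distinct, sorted): [137]

Fragments:
  [0,137): 137 bp
  [137,219): 82 bp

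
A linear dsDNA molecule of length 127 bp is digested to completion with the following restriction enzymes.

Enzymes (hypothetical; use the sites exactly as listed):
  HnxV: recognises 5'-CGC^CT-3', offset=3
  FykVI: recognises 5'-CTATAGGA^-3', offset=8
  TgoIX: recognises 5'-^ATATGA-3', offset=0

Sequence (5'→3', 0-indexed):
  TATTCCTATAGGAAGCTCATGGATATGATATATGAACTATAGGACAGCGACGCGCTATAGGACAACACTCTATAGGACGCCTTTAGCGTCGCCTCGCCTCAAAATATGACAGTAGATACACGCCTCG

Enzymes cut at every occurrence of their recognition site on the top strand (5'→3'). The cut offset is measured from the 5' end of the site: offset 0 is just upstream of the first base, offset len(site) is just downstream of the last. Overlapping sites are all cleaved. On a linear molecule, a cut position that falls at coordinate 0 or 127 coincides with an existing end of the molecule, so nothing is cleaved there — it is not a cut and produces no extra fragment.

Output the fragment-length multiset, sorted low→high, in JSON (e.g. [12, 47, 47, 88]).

Per-enzyme occurrences:
  HnxV CGCCT/3: at [77, 89, 94, 120] ⇒ [80, 92, 97, 123]
  FykVI CTATAGGA/8: at [5, 36, 54, 69] ⇒ [13, 44, 62, 77]
  TgoIX ATATGA/0: at [22, 29, 103] ⇒ [22, 29, 103]

All cut coordinates (distinct, sorted): [13, 22, 29, 44, 62, 77, 80, 92, 97, 103, 123]

Fragments:
  [0,13): 13 bp
  [13,22): 9 bp
  [22,29): 7 bp
  [29,44): 15 bp
  [44,62): 18 bp
  [62,77): 15 bp
  [77,80): 3 bp
  [80,92): 12 bp
  [92,97): 5 bp
  [97,103): 6 bp
  [103,123): 20 bp
  [123,127): 4 bp

[3,4,5,6,7,9,12,13,15,15,18,20]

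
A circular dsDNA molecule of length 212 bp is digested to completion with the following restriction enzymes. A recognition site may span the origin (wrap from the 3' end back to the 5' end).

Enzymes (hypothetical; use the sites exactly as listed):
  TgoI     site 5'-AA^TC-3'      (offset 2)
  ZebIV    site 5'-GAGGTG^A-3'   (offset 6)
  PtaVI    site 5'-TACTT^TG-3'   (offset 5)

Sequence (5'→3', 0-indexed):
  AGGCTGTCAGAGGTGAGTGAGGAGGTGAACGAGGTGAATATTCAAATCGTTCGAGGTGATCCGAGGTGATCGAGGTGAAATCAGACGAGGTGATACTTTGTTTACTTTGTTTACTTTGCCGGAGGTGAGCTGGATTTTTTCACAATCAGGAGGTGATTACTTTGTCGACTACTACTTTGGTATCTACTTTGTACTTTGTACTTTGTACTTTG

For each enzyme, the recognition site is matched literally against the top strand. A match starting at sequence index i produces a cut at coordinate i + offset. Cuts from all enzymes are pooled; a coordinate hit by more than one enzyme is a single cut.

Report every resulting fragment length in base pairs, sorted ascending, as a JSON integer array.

[3,6,7,7,7,7,9,9,9,9,10,10,10,11,12,12,12,12,15,17,18]

Site scan:
  TgoI (AATC, off=2): starts [44, 78, 143] → cuts [46, 80, 145]
  ZebIV (GAGGTGA, off=6): starts [9, 21, 30, 52, 62, 71, 86, 121, 149] → cuts [15, 27, 36, 58, 68, 77, 92, 127, 155]
  PtaVI (TACTTTG, off=5): starts [93, 102, 111, 157, 172, 184, 191, 198, 205] → cuts [98, 107, 116, 162, 177, 189, 196, 203, 210]

Pooled cuts: [15, 27, 36, 46, 58, 68, 77, 80, 92, 98, 107, 116, 127, 145, 155, 162, 177, 189, 196, 203, 210]

Fragment lengths:
  15→27: 12 bp
  27→36: 9 bp
  36→46: 10 bp
  46→58: 12 bp
  58→68: 10 bp
  68→77: 9 bp
  77→80: 3 bp
  80→92: 12 bp
  92→98: 6 bp
  98→107: 9 bp
  107→116: 9 bp
  116→127: 11 bp
  127→145: 18 bp
  145→155: 10 bp
  155→162: 7 bp
  162→177: 15 bp
  177→189: 12 bp
  189→196: 7 bp
  196→203: 7 bp
  203→210: 7 bp
  210→15 (wrap): 212-210+15 = 17 bp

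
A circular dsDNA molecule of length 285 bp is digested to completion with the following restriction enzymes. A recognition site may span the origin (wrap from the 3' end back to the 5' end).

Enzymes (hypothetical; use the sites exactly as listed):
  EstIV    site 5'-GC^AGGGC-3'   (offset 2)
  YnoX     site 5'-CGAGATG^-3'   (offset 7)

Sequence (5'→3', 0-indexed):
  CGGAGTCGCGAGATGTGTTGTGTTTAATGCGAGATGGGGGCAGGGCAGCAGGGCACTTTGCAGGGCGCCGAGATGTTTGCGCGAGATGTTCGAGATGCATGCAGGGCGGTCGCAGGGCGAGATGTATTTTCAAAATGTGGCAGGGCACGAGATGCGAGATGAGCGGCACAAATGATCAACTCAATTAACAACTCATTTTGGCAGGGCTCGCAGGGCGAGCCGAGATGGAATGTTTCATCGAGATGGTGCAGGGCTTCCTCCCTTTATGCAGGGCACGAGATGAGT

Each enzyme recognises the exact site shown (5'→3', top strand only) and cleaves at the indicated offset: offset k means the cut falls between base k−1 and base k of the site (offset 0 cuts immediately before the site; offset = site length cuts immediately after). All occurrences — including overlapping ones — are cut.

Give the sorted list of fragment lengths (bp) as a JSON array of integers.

Site scan:
  EstIV GCAGGGC/2: at [39, 47, 59, 100, 111, 139, 200, 209, 247, 267] ⇒ [41, 49, 61, 102, 113, 141, 202, 211, 249, 269]
  YnoX CGAGATG/7: at [8, 29, 68, 81, 90, 117, 147, 154, 220, 238, 275] ⇒ [15, 36, 75, 88, 97, 124, 154, 161, 227, 245, 282]

All cut coordinates (distinct, sorted): [15, 36, 41, 49, 61, 75, 88, 97, 102, 113, 124, 141, 154, 161, 202, 211, 227, 245, 249, 269, 282]

Fragment lengths:
  15→36: 21 bp
  36→41: 5 bp
  41→49: 8 bp
  49→61: 12 bp
  61→75: 14 bp
  75→88: 13 bp
  88→97: 9 bp
  97→102: 5 bp
  102→113: 11 bp
  113→124: 11 bp
  124→141: 17 bp
  141→154: 13 bp
  154→161: 7 bp
  161→202: 41 bp
  202→211: 9 bp
  211→227: 16 bp
  227→245: 18 bp
  245→249: 4 bp
  249→269: 20 bp
  269→282: 13 bp
  282→15 (wrap): 285-282+15 = 18 bp

[4,5,5,7,8,9,9,11,11,12,13,13,13,14,16,17,18,18,20,21,41]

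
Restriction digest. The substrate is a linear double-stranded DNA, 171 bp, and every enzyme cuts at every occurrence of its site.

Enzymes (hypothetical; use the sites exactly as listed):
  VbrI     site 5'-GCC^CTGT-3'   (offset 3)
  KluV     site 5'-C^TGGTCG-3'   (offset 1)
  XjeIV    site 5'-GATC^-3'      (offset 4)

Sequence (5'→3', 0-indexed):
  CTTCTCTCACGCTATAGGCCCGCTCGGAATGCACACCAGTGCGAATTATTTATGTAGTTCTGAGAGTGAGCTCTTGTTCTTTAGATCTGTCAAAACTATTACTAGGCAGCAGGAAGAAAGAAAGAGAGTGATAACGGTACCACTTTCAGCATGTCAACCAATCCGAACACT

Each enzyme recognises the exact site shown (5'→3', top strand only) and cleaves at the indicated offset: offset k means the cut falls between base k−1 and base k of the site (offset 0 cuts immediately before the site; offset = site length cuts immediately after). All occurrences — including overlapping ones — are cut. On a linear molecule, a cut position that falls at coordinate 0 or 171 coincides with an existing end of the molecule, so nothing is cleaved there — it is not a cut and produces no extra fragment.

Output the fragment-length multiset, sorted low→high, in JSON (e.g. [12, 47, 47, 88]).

Site scan:
  VbrI (GCCCTGT, off=3): no sites
  KluV (CTGGTCG, off=1): no sites
  XjeIV GATC/4: at [83] ⇒ [87]

All cut coordinates (distinct, sorted): [87]

Fragments:
  [0,87): 87 bp
  [87,171): 84 bp

[84,87]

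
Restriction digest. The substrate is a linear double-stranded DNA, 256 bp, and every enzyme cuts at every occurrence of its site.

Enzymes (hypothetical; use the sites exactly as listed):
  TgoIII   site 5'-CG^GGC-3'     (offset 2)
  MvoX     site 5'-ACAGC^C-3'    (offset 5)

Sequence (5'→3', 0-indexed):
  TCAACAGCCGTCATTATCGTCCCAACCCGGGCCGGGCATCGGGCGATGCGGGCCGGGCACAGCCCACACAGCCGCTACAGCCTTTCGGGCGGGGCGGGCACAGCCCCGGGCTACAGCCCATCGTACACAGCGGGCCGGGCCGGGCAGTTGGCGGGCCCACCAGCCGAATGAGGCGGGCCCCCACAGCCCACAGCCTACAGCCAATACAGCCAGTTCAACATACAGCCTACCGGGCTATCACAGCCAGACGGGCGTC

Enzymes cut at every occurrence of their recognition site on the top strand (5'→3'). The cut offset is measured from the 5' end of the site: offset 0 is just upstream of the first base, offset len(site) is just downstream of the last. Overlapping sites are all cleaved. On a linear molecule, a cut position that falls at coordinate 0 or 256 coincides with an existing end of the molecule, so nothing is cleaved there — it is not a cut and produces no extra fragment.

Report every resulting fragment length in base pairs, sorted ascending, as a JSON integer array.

[4,5,5,5,5,6,6,6,6,7,7,7,8,8,8,9,9,9,9,9,9,11,12,12,15,16,21,22]

Per-enzyme occurrences:
  TgoIII (CGGGC, off=2): starts [27, 32, 39, 48, 53, 85, 94, 106, 130, 135, 140, 151, 173, 230, 248] → cuts [29, 34, 41, 50, 55, 87, 96, 108, 132, 137, 142, 153, 175, 232, 250]
  MvoX (ACAGCC, off=5): starts [3, 58, 67, 76, 99, 112, 182, 189, 196, 205, 221, 239] → cuts [8, 63, 72, 81, 104, 117, 187, 194, 201, 210, 226, 244]

All cut coordinates (distinct, sorted): [8, 29, 34, 41, 50, 55, 63, 72, 81, 87, 96, 104, 108, 117, 132, 137, 142, 153, 175, 187, 194, 201, 210, 226, 232, 244, 250]

Fragment lengths:
  [0,8): 8 bp
  [8,29): 21 bp
  [29,34): 5 bp
  [34,41): 7 bp
  [41,50): 9 bp
  [50,55): 5 bp
  [55,63): 8 bp
  [63,72): 9 bp
  [72,81): 9 bp
  [81,87): 6 bp
  [87,96): 9 bp
  [96,104): 8 bp
  [104,108): 4 bp
  [108,117): 9 bp
  [117,132): 15 bp
  [132,137): 5 bp
  [137,142): 5 bp
  [142,153): 11 bp
  [153,175): 22 bp
  [175,187): 12 bp
  [187,194): 7 bp
  [194,201): 7 bp
  [201,210): 9 bp
  [210,226): 16 bp
  [226,232): 6 bp
  [232,244): 12 bp
  [244,250): 6 bp
  [250,256): 6 bp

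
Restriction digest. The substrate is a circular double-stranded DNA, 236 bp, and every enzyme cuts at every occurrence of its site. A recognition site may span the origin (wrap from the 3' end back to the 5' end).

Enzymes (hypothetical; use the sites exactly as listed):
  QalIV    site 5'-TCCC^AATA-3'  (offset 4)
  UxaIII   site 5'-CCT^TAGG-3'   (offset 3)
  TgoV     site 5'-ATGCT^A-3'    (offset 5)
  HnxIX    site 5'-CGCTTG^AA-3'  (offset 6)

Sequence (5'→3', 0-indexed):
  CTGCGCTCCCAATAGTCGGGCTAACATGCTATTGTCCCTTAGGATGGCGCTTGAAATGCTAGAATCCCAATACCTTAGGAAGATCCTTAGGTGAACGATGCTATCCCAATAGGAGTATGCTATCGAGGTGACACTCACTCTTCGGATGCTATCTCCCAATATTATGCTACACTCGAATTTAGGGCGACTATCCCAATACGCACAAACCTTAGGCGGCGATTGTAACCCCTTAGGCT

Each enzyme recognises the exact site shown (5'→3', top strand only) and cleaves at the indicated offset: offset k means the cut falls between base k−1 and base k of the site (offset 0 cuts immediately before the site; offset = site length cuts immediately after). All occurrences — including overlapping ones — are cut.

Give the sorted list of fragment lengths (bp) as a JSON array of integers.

[5,7,7,7,8,9,11,12,14,14,15,15,16,20,21,26,29]

Scan for sites:
  QalIV TCCCAATA/4: at [6, 64, 103, 153, 190] ⇒ [10, 68, 107, 157, 194]
  UxaIII CCTTAGG/3: at [36, 72, 84, 206, 227] ⇒ [39, 75, 87, 209, 230]
  TgoV ATGCTA/5: at [25, 55, 97, 116, 145, 163] ⇒ [30, 60, 102, 121, 150, 168]
  HnxIX CGCTTGAA/6: at [47] ⇒ [53]

All cut coordinates (distinct, sorted): [10, 30, 39, 53, 60, 68, 75, 87, 102, 107, 121, 150, 157, 168, 194, 209, 230]

Fragment lengths:
  10→30: 20 bp
  30→39: 9 bp
  39→53: 14 bp
  53→60: 7 bp
  60→68: 8 bp
  68→75: 7 bp
  75→87: 12 bp
  87→102: 15 bp
  102→107: 5 bp
  107→121: 14 bp
  121→150: 29 bp
  150→157: 7 bp
  157→168: 11 bp
  168→194: 26 bp
  194→209: 15 bp
  209→230: 21 bp
  230→10 (wrap): 236-230+10 = 16 bp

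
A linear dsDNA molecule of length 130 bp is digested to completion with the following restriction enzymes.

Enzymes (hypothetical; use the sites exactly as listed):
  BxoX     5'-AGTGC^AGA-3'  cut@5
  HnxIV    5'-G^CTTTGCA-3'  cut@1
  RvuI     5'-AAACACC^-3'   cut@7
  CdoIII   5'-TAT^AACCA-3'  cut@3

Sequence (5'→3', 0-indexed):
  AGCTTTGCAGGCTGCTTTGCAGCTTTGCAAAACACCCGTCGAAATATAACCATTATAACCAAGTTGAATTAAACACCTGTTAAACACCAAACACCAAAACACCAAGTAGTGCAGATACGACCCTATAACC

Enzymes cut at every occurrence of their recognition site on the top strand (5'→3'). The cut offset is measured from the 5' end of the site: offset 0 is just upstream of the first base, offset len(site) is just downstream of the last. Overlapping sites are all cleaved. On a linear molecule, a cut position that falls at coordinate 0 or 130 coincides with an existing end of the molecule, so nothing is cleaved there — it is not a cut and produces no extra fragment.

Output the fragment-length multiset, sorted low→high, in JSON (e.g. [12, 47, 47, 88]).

[2,7,8,8,9,9,11,11,12,14,18,21]

Site scan:
  BxoX AGTGCAGA/5: at [107] ⇒ [112]
  HnxIV GCTTTGCA/1: at [1, 13, 21] ⇒ [2, 14, 22]
  RvuI AAACACC/7: at [29, 70, 81, 88, 96] ⇒ [36, 77, 88, 95, 103]
  CdoIII TATAACCA/3: at [44, 53] ⇒ [47, 56]

All cut coordinates (distinct, sorted): [2, 14, 22, 36, 47, 56, 77, 88, 95, 103, 112]

Fragment lengths:
  [0,2): 2 bp
  [2,14): 12 bp
  [14,22): 8 bp
  [22,36): 14 bp
  [36,47): 11 bp
  [47,56): 9 bp
  [56,77): 21 bp
  [77,88): 11 bp
  [88,95): 7 bp
  [95,103): 8 bp
  [103,112): 9 bp
  [112,130): 18 bp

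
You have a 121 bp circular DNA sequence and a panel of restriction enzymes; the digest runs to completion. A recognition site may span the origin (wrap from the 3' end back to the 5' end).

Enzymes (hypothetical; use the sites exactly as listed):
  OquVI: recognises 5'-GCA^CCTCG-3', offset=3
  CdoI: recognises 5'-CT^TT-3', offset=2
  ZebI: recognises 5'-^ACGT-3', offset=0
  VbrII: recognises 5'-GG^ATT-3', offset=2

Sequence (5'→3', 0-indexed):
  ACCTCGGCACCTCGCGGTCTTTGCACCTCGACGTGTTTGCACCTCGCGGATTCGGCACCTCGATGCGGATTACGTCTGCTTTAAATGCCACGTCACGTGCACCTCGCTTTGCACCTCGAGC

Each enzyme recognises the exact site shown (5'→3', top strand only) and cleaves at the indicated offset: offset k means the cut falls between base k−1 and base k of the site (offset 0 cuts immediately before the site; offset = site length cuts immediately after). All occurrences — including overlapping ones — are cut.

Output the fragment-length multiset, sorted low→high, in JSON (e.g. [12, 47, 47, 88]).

[3,5,5,5,5,7,7,8,8,8,9,9,9,11,11,11]

Site scan:
  OquVI GCACCTCG/3: at [6, 22, 38, 54, 98, 110, 119] ⇒ [1, 9, 25, 41, 57, 101, 113]
  CdoI CTTT/2: at [18, 78, 106] ⇒ [20, 80, 108]
  ZebI ACGT/0: at [30, 71, 89, 94] ⇒ [30, 71, 89, 94]
  VbrII GGATT/2: at [47, 66] ⇒ [49, 68]

Pooled cuts: [1, 9, 20, 25, 30, 41, 49, 57, 68, 71, 80, 89, 94, 101, 108, 113]

Fragments:
  1→9: 8 bp
  9→20: 11 bp
  20→25: 5 bp
  25→30: 5 bp
  30→41: 11 bp
  41→49: 8 bp
  49→57: 8 bp
  57→68: 11 bp
  68→71: 3 bp
  71→80: 9 bp
  80→89: 9 bp
  89→94: 5 bp
  94→101: 7 bp
  101→108: 7 bp
  108→113: 5 bp
  113→1 (wrap): 121-113+1 = 9 bp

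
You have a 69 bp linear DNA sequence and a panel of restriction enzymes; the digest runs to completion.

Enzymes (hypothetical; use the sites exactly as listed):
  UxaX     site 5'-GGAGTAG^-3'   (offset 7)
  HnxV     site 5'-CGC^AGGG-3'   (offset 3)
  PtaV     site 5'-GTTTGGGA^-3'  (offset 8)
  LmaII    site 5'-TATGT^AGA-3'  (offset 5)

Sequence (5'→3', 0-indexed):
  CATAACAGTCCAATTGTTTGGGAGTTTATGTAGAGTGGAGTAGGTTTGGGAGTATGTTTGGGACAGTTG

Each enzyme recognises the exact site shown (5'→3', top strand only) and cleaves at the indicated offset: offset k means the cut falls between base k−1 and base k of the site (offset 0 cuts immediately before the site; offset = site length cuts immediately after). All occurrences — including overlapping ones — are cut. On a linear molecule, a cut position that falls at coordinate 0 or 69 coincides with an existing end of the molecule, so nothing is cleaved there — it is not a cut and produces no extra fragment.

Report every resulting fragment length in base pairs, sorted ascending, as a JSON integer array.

[6,8,8,12,12,23]

Per-enzyme occurrences:
  UxaX GGAGTAG/7: at [36] ⇒ [43]
  HnxV (CGCAGGG, off=3): no sites
  PtaV GTTTGGGA/8: at [15, 43, 55] ⇒ [23, 51, 63]
  LmaII TATGTAGA/5: at [26] ⇒ [31]

Pooled cuts: [23, 31, 43, 51, 63]

Fragments:
  [0,23): 23 bp
  [23,31): 8 bp
  [31,43): 12 bp
  [43,51): 8 bp
  [51,63): 12 bp
  [63,69): 6 bp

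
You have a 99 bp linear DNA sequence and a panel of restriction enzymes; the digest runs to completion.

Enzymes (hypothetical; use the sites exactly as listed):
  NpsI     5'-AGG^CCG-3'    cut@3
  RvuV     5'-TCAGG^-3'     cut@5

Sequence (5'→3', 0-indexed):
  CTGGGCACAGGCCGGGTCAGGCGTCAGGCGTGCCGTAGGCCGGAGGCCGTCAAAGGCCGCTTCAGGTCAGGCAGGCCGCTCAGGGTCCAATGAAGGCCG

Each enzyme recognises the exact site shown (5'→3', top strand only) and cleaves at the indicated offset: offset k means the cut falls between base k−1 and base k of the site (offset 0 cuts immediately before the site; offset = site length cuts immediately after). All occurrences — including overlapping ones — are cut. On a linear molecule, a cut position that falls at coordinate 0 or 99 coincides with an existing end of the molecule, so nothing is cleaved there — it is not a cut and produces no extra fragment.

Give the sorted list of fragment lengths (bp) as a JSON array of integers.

[3,4,5,7,7,9,10,10,10,11,11,12]

Site scan:
  NpsI AGGCCG/3: at [8, 36, 43, 53, 72, 93] ⇒ [11, 39, 46, 56, 75, 96]
  RvuV TCAGG/5: at [16, 23, 61, 66, 79] ⇒ [21, 28, 66, 71, 84]

All cut coordinates (distinct, sorted): [11, 21, 28, 39, 46, 56, 66, 71, 75, 84, 96]

Fragment lengths:
  [0,11): 11 bp
  [11,21): 10 bp
  [21,28): 7 bp
  [28,39): 11 bp
  [39,46): 7 bp
  [46,56): 10 bp
  [56,66): 10 bp
  [66,71): 5 bp
  [71,75): 4 bp
  [75,84): 9 bp
  [84,96): 12 bp
  [96,99): 3 bp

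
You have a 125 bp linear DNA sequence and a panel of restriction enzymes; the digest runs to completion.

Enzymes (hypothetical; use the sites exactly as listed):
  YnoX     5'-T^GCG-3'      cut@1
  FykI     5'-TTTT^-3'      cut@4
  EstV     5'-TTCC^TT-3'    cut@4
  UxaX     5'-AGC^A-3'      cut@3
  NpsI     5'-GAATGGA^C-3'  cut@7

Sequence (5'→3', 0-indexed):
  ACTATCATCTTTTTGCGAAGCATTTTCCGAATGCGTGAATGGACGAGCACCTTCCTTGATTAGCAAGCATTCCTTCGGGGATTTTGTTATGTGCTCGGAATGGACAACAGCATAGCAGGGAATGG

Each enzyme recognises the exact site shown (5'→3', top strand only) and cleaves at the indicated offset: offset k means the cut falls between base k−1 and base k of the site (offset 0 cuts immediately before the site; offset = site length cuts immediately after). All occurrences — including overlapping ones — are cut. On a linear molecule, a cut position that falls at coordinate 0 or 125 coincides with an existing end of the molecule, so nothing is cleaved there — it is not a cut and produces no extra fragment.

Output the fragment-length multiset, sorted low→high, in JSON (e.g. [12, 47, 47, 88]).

Per-enzyme occurrences:
  YnoX TGCG/1: at [13, 31] ⇒ [14, 32]
  FykI TTTT/4: at [9, 10, 22, 81] ⇒ [13, 14, 26, 85]
  EstV TTCCTT/4: at [51, 69] ⇒ [55, 73]
  UxaX AGCA/3: at [18, 45, 61, 65, 108, 113] ⇒ [21, 48, 64, 68, 111, 116]
  NpsI GAATGGAC/7: at [36, 97] ⇒ [43, 104]

Pooled cuts: [13, 14, 21, 26, 32, 43, 48, 55, 64, 68, 73, 85, 104, 111, 116]

Fragment lengths:
  [0,13): 13 bp
  [13,14): 1 bp
  [14,21): 7 bp
  [21,26): 5 bp
  [26,32): 6 bp
  [32,43): 11 bp
  [43,48): 5 bp
  [48,55): 7 bp
  [55,64): 9 bp
  [64,68): 4 bp
  [68,73): 5 bp
  [73,85): 12 bp
  [85,104): 19 bp
  [104,111): 7 bp
  [111,116): 5 bp
  [116,125): 9 bp

[1,4,5,5,5,5,6,7,7,7,9,9,11,12,13,19]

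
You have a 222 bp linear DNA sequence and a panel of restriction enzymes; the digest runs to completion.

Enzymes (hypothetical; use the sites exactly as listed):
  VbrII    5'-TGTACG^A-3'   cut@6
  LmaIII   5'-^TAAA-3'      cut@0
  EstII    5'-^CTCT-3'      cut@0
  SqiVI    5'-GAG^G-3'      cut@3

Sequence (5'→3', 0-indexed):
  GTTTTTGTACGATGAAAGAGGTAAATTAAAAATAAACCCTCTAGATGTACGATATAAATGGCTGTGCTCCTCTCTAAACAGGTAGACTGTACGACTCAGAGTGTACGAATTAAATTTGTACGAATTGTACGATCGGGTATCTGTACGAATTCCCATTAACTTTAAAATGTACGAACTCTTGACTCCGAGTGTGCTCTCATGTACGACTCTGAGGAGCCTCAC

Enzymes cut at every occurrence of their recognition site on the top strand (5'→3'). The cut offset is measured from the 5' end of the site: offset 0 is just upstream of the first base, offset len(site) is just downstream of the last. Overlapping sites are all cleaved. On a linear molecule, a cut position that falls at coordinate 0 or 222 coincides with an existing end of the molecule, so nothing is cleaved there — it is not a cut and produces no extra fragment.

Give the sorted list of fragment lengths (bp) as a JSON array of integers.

[1,1,2,2,3,3,3,5,6,6,7,9,9,9,11,11,12,12,13,14,15,15,16,18,19]

Scan for sites:
  VbrII (TGTACGA, off=6): starts [5, 45, 87, 101, 116, 125, 141, 167, 199] → cuts [11, 51, 93, 107, 122, 131, 147, 173, 205]
  LmaIII (TAAA, off=0): starts [21, 26, 32, 54, 74, 110, 162] → cuts [21, 26, 32, 54, 74, 110, 162]
  EstII (CTCT, off=0): starts [38, 69, 71, 175, 193, 206] → cuts [38, 69, 71, 175, 193, 206]
  SqiVI (GAGG, off=3): starts [17, 210] → cuts [20, 213]

All cut coordinates (distinct, sorted): [11, 20, 21, 26, 32, 38, 51, 54, 69, 71, 74, 93, 107, 110, 122, 131, 147, 162, 173, 175, 193, 205, 206, 213]

Fragment lengths:
  [0,11): 11 bp
  [11,20): 9 bp
  [20,21): 1 bp
  [21,26): 5 bp
  [26,32): 6 bp
  [32,38): 6 bp
  [38,51): 13 bp
  [51,54): 3 bp
  [54,69): 15 bp
  [69,71): 2 bp
  [71,74): 3 bp
  [74,93): 19 bp
  [93,107): 14 bp
  [107,110): 3 bp
  [110,122): 12 bp
  [122,131): 9 bp
  [131,147): 16 bp
  [147,162): 15 bp
  [162,173): 11 bp
  [173,175): 2 bp
  [175,193): 18 bp
  [193,205): 12 bp
  [205,206): 1 bp
  [206,213): 7 bp
  [213,222): 9 bp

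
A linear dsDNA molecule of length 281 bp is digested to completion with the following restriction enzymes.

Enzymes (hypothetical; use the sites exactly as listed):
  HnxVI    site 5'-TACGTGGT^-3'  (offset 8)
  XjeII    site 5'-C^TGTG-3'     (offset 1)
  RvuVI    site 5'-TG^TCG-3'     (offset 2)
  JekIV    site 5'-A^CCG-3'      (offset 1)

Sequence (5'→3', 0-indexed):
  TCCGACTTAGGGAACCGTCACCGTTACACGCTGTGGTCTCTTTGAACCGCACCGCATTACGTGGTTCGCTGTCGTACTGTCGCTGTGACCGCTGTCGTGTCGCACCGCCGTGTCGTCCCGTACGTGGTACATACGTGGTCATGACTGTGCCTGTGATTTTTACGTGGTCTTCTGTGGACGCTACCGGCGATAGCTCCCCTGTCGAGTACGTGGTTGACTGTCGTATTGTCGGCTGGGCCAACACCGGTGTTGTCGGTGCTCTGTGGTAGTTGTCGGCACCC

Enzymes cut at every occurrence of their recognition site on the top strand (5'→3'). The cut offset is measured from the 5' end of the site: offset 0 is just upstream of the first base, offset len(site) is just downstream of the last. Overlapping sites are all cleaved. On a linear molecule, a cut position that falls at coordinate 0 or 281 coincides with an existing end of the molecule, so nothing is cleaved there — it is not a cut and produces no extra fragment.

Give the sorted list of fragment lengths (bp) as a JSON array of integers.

Site scan:
  HnxVI (TACGTGGT, off=8): starts [57, 120, 131, 160, 206] → cuts [65, 128, 139, 168, 214]
  XjeII (CTGTG, off=1): starts [30, 82, 144, 150, 171, 260] → cuts [31, 83, 145, 151, 172, 261]
  RvuVI (TGTCG, off=2): starts [69, 77, 92, 97, 110, 199, 218, 226, 250, 270] → cuts [71, 79, 94, 99, 112, 201, 220, 228, 252, 272]
  JekIV (ACCG, off=1): starts [13, 19, 45, 50, 87, 103, 182, 242] → cuts [14, 20, 46, 51, 88, 104, 183, 243]

All cut coordinates (distinct, sorted): [14, 20, 31, 46, 51, 65, 71, 79, 83, 88, 94, 99, 104, 112, 128, 139, 145, 151, 168, 172, 183, 201, 214, 220, 228, 243, 252, 261, 272]

Fragments:
  [0,14): 14 bp
  [14,20): 6 bp
  [20,31): 11 bp
  [31,46): 15 bp
  [46,51): 5 bp
  [51,65): 14 bp
  [65,71): 6 bp
  [71,79): 8 bp
  [79,83): 4 bp
  [83,88): 5 bp
  [88,94): 6 bp
  [94,99): 5 bp
  [99,104): 5 bp
  [104,112): 8 bp
  [112,128): 16 bp
  [128,139): 11 bp
  [139,145): 6 bp
  [145,151): 6 bp
  [151,168): 17 bp
  [168,172): 4 bp
  [172,183): 11 bp
  [183,201): 18 bp
  [201,214): 13 bp
  [214,220): 6 bp
  [220,228): 8 bp
  [228,243): 15 bp
  [243,252): 9 bp
  [252,261): 9 bp
  [261,272): 11 bp
  [272,281): 9 bp

[4,4,5,5,5,5,6,6,6,6,6,6,8,8,8,9,9,9,11,11,11,11,13,14,14,15,15,16,17,18]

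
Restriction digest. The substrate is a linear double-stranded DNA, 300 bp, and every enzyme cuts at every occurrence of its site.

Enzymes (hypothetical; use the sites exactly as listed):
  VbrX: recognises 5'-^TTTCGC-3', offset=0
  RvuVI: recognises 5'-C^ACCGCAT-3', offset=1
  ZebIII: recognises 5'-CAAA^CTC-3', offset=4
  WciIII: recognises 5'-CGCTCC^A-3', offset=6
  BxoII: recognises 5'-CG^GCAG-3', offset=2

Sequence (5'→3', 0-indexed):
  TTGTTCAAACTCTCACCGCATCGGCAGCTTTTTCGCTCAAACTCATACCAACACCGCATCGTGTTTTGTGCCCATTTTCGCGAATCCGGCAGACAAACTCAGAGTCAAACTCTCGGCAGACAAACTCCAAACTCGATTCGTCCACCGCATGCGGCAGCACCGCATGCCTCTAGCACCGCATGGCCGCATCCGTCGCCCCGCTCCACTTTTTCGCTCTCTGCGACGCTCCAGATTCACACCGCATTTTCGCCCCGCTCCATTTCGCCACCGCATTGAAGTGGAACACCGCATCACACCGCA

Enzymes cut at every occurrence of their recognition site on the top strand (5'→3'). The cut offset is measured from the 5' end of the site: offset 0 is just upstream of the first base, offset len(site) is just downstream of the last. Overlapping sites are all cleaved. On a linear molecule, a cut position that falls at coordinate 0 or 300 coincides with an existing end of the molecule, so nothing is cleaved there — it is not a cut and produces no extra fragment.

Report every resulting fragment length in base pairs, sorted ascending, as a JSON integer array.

Site scan:
  VbrX (TTTCGC, off=0): starts [30, 75, 208, 244, 259] → cuts [30, 75, 208, 244, 259]
  RvuVI (CACCGCAT, off=1): starts [13, 51, 142, 157, 173, 236, 265, 283] → cuts [14, 52, 143, 158, 174, 237, 266, 284]
  ZebIII (CAAACTC, off=4): starts [5, 37, 93, 105, 120, 127] → cuts [9, 41, 97, 109, 124, 131]
  WciIII (CGCTCCA, off=6): starts [198, 223, 252] → cuts [204, 229, 258]
  BxoII (CGGCAG, off=2): starts [21, 86, 113, 151] → cuts [23, 88, 115, 153]

All cut coordinates (distinct, sorted): [9, 14, 23, 30, 41, 52, 75, 88, 97, 109, 115, 124, 131, 143, 153, 158, 174, 204, 208, 229, 237, 244, 258, 259, 266, 284]

Fragment lengths:
  [0,9): 9 bp
  [9,14): 5 bp
  [14,23): 9 bp
  [23,30): 7 bp
  [30,41): 11 bp
  [41,52): 11 bp
  [52,75): 23 bp
  [75,88): 13 bp
  [88,97): 9 bp
  [97,109): 12 bp
  [109,115): 6 bp
  [115,124): 9 bp
  [124,131): 7 bp
  [131,143): 12 bp
  [143,153): 10 bp
  [153,158): 5 bp
  [158,174): 16 bp
  [174,204): 30 bp
  [204,208): 4 bp
  [208,229): 21 bp
  [229,237): 8 bp
  [237,244): 7 bp
  [244,258): 14 bp
  [258,259): 1 bp
  [259,266): 7 bp
  [266,284): 18 bp
  [284,300): 16 bp

[1,4,5,5,6,7,7,7,7,8,9,9,9,9,10,11,11,12,12,13,14,16,16,18,21,23,30]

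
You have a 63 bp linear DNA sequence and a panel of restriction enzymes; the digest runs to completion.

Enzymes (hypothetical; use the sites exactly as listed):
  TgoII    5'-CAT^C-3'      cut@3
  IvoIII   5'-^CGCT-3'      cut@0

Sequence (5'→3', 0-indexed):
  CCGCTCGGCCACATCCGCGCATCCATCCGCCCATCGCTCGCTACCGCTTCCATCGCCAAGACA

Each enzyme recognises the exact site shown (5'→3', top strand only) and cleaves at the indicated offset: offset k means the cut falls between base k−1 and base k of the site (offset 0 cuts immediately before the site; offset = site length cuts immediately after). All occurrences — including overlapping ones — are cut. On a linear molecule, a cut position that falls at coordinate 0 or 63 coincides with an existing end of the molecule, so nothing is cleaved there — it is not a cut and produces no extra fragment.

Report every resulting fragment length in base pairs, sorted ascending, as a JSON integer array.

Site scan:
  TgoII CATC/3: at [11, 19, 23, 31, 50] ⇒ [14, 22, 26, 34, 53]
  IvoIII CGCT/0: at [1, 34, 38, 44] ⇒ [1, 34, 38, 44]

All cut coordinates (distinct, sorted): [1, 14, 22, 26, 34, 38, 44, 53]

Fragment lengths:
  [0,1): 1 bp
  [1,14): 13 bp
  [14,22): 8 bp
  [22,26): 4 bp
  [26,34): 8 bp
  [34,38): 4 bp
  [38,44): 6 bp
  [44,53): 9 bp
  [53,63): 10 bp

[1,4,4,6,8,8,9,10,13]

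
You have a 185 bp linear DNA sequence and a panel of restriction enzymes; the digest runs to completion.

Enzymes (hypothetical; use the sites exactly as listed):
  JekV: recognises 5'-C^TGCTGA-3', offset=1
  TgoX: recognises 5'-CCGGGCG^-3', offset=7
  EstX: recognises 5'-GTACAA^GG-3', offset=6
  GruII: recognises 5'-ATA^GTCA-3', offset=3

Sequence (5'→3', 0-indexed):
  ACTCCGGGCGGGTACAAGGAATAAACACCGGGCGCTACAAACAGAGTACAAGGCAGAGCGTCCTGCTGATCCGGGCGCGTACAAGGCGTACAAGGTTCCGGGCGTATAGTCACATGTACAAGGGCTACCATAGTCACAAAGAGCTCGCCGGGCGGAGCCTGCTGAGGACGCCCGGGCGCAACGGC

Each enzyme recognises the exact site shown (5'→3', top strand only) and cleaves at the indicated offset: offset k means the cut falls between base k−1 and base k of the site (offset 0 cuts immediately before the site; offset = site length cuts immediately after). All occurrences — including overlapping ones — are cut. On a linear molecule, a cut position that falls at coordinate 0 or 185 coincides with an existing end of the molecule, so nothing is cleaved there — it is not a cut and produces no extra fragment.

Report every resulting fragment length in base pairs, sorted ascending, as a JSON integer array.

Scan for sites:
  JekV CTGCTGA/1: at [62, 158] ⇒ [63, 159]
  TgoX CCGGGCG/7: at [3, 27, 70, 97, 147, 171] ⇒ [10, 34, 77, 104, 154, 178]
  EstX GTACAAGG/6: at [11, 45, 78, 87, 115] ⇒ [17, 51, 84, 93, 121]
  GruII ATAGTCA/3: at [105, 129] ⇒ [108, 132]

All cut coordinates (distinct, sorted): [10, 17, 34, 51, 63, 77, 84, 93, 104, 108, 121, 132, 154, 159, 178]

Fragments:
  [0,10): 10 bp
  [10,17): 7 bp
  [17,34): 17 bp
  [34,51): 17 bp
  [51,63): 12 bp
  [63,77): 14 bp
  [77,84): 7 bp
  [84,93): 9 bp
  [93,104): 11 bp
  [104,108): 4 bp
  [108,121): 13 bp
  [121,132): 11 bp
  [132,154): 22 bp
  [154,159): 5 bp
  [159,178): 19 bp
  [178,185): 7 bp

[4,5,7,7,7,9,10,11,11,12,13,14,17,17,19,22]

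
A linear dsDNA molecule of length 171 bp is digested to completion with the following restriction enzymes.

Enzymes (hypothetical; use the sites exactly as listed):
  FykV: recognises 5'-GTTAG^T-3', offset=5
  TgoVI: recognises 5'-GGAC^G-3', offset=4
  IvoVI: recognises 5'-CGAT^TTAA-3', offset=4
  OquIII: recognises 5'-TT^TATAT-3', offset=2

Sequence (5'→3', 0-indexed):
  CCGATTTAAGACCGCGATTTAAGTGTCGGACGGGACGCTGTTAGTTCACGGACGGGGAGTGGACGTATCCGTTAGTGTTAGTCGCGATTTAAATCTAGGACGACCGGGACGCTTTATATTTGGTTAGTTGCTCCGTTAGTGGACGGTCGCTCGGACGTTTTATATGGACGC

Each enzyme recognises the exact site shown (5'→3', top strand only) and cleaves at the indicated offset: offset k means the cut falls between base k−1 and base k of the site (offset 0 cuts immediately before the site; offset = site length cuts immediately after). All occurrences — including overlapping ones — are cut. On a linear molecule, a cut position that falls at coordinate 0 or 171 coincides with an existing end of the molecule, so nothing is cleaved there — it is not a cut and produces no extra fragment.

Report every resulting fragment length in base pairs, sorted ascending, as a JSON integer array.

[2,4,4,5,5,5,6,7,8,9,9,9,11,11,12,12,13,13,13,13]

Per-enzyme occurrences:
  FykV (GTTAGT, off=5): starts [39, 70, 76, 122, 134] → cuts [44, 75, 81, 127, 139]
  TgoVI (GGACG, off=4): starts [27, 32, 49, 60, 97, 106, 140, 152, 165] → cuts [31, 36, 53, 64, 101, 110, 144, 156, 169]
  IvoVI (CGATTTAA, off=4): starts [1, 14, 84] → cuts [5, 18, 88]
  OquIII (TTTATAT, off=2): starts [112, 158] → cuts [114, 160]

All cut coordinates (distinct, sorted): [5, 18, 31, 36, 44, 53, 64, 75, 81, 88, 101, 110, 114, 127, 139, 144, 156, 160, 169]

Fragment lengths:
  [0,5): 5 bp
  [5,18): 13 bp
  [18,31): 13 bp
  [31,36): 5 bp
  [36,44): 8 bp
  [44,53): 9 bp
  [53,64): 11 bp
  [64,75): 11 bp
  [75,81): 6 bp
  [81,88): 7 bp
  [88,101): 13 bp
  [101,110): 9 bp
  [110,114): 4 bp
  [114,127): 13 bp
  [127,139): 12 bp
  [139,144): 5 bp
  [144,156): 12 bp
  [156,160): 4 bp
  [160,169): 9 bp
  [169,171): 2 bp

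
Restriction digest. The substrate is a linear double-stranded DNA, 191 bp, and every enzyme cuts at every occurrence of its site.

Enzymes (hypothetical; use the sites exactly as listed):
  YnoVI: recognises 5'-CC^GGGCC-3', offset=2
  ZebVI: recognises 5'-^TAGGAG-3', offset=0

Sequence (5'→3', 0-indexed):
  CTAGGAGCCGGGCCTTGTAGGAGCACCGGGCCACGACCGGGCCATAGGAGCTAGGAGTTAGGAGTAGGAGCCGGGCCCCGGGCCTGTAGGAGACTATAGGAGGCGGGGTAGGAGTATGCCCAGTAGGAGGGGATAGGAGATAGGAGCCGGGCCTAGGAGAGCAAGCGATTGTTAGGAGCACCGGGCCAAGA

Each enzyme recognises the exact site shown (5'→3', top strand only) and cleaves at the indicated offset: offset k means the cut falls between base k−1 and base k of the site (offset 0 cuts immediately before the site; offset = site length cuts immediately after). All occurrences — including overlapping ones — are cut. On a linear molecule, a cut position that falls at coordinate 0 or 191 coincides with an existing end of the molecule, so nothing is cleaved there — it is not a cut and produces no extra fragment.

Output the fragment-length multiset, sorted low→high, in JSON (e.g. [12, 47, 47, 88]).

[1,5,6,6,7,7,7,7,7,8,8,8,8,9,10,10,10,10,11,12,15,19]

Per-enzyme occurrences:
  YnoVI CCGGGCC/2: at [7, 25, 36, 70, 77, 146, 180] ⇒ [9, 27, 38, 72, 79, 148, 182]
  ZebVI TAGGAG/0: at [1, 17, 44, 51, 58, 64, 86, 96, 108, 123, 133, 140, 153, 172] ⇒ [1, 17, 44, 51, 58, 64, 86, 96, 108, 123, 133, 140, 153, 172]

All cut coordinates (distinct, sorted): [1, 9, 17, 27, 38, 44, 51, 58, 64, 72, 79, 86, 96, 108, 123, 133, 140, 148, 153, 172, 182]

Fragments:
  [0,1): 1 bp
  [1,9): 8 bp
  [9,17): 8 bp
  [17,27): 10 bp
  [27,38): 11 bp
  [38,44): 6 bp
  [44,51): 7 bp
  [51,58): 7 bp
  [58,64): 6 bp
  [64,72): 8 bp
  [72,79): 7 bp
  [79,86): 7 bp
  [86,96): 10 bp
  [96,108): 12 bp
  [108,123): 15 bp
  [123,133): 10 bp
  [133,140): 7 bp
  [140,148): 8 bp
  [148,153): 5 bp
  [153,172): 19 bp
  [172,182): 10 bp
  [182,191): 9 bp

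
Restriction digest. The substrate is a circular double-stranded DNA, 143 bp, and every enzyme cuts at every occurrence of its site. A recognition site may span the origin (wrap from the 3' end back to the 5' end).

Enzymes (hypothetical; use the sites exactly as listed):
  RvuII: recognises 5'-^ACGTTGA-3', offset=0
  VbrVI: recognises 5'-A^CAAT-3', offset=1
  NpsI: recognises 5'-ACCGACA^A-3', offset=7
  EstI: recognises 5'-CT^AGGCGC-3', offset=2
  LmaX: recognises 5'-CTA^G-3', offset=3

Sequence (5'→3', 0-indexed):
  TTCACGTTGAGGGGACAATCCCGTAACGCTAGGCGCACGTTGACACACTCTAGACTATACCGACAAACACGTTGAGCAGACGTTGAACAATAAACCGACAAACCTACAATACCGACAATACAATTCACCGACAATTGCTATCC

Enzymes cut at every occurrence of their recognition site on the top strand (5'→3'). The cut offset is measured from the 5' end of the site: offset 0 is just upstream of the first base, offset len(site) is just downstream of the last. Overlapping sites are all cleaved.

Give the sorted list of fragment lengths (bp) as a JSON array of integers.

[1,2,2,3,3,5,6,8,9,11,11,12,13,13,13,15,16]

Scan for sites:
  RvuII ACGTTGA/0: at [3, 36, 68, 79] ⇒ [3, 36, 68, 79]
  VbrVI ACAAT/1: at [14, 86, 105, 114, 119, 130] ⇒ [15, 87, 106, 115, 120, 131]
  NpsI ACCGACAA/7: at [58, 93, 110, 126] ⇒ [65, 100, 117, 133]
  EstI CTAGGCGC/2: at [28] ⇒ [30]
  LmaX CTAG/3: at [28, 49] ⇒ [31, 52]

Pooled cuts: [3, 15, 30, 31, 36, 52, 65, 68, 79, 87, 100, 106, 115, 117, 120, 131, 133]

Fragment lengths:
  3→15: 12 bp
  15→30: 15 bp
  30→31: 1 bp
  31→36: 5 bp
  36→52: 16 bp
  52→65: 13 bp
  65→68: 3 bp
  68→79: 11 bp
  79→87: 8 bp
  87→100: 13 bp
  100→106: 6 bp
  106→115: 9 bp
  115→117: 2 bp
  117→120: 3 bp
  120→131: 11 bp
  131→133: 2 bp
  133→3 (wrap): 143-133+3 = 13 bp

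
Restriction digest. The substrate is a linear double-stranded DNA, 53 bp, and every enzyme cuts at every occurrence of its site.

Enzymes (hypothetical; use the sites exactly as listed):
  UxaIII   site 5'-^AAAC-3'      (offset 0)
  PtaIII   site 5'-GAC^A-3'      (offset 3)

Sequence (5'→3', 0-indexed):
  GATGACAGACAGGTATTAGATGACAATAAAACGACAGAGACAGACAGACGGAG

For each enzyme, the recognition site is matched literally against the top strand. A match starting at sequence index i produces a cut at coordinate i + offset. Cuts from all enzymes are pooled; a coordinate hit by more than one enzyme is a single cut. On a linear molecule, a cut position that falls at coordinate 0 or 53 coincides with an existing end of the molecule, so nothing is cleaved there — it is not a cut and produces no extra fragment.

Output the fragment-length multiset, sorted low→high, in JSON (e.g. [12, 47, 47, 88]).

Site scan:
  UxaIII (AAAC, off=0): starts [28] → cuts [28]
  PtaIII (GACA, off=3): starts [3, 7, 21, 32, 38, 42] → cuts [6, 10, 24, 35, 41, 45]

Pooled cuts: [6, 10, 24, 28, 35, 41, 45]

Fragments:
  [0,6): 6 bp
  [6,10): 4 bp
  [10,24): 14 bp
  [24,28): 4 bp
  [28,35): 7 bp
  [35,41): 6 bp
  [41,45): 4 bp
  [45,53): 8 bp

[4,4,4,6,6,7,8,14]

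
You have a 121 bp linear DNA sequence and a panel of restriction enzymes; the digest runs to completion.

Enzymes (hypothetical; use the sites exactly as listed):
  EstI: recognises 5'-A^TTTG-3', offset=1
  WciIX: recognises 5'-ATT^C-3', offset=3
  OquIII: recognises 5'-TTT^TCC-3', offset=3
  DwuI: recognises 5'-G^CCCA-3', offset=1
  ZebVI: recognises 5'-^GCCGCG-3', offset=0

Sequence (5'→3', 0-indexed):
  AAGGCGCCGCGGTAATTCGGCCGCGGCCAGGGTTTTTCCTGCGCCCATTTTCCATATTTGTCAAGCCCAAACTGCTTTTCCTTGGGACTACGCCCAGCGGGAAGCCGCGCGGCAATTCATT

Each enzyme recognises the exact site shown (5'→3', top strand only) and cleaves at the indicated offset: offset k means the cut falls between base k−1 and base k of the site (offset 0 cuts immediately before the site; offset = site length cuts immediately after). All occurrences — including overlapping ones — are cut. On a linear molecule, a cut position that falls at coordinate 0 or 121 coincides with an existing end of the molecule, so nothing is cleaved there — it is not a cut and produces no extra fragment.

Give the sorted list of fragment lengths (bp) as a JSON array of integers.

[2,4,5,6,7,7,9,11,12,13,14,14,17]

Scan for sites:
  EstI (ATTTG, off=1): starts [55] → cuts [56]
  WciIX (ATTC, off=3): starts [14, 114] → cuts [17, 117]
  OquIII (TTTTCC, off=3): starts [33, 47, 75] → cuts [36, 50, 78]
  DwuI (GCCCA, off=1): starts [42, 64, 91] → cuts [43, 65, 92]
  ZebVI (GCCGCG, off=0): starts [5, 19, 103] → cuts [5, 19, 103]

All cut coordinates (distinct, sorted): [5, 17, 19, 36, 43, 50, 56, 65, 78, 92, 103, 117]

Fragment lengths:
  [0,5): 5 bp
  [5,17): 12 bp
  [17,19): 2 bp
  [19,36): 17 bp
  [36,43): 7 bp
  [43,50): 7 bp
  [50,56): 6 bp
  [56,65): 9 bp
  [65,78): 13 bp
  [78,92): 14 bp
  [92,103): 11 bp
  [103,117): 14 bp
  [117,121): 4 bp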